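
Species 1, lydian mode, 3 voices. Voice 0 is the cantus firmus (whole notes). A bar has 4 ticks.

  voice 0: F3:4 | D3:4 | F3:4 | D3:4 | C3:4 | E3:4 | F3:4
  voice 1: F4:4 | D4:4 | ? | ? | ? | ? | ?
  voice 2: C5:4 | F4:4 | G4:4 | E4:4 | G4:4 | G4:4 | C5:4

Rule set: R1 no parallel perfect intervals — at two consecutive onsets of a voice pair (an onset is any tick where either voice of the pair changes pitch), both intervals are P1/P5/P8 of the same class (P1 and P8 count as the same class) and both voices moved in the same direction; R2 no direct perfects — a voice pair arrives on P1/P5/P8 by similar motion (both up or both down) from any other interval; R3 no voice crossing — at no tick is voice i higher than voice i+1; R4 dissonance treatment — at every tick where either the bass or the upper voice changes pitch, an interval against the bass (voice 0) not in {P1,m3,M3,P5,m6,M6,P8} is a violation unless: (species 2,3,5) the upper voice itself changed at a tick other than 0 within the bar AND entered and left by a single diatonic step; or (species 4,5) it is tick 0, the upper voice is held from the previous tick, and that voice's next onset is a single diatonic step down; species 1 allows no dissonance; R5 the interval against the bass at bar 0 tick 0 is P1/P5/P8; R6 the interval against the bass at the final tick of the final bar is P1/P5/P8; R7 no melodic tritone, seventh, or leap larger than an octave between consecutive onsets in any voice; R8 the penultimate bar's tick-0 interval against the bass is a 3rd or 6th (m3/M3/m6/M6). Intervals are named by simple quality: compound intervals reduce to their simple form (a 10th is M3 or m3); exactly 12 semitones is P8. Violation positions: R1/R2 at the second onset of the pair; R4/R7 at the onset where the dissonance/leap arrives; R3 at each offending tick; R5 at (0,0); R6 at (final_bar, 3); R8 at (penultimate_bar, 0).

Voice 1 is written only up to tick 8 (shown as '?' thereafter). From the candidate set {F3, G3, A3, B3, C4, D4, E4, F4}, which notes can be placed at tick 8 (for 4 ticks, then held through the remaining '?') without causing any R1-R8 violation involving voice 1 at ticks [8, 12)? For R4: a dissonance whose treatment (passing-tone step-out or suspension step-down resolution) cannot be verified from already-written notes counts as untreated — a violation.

{A3, C4, D4, F3}

F3: legal
G3: violates R4
A3: legal
B3: violates R4
C4: legal
D4: legal
E4: violates R4
F4: violates R1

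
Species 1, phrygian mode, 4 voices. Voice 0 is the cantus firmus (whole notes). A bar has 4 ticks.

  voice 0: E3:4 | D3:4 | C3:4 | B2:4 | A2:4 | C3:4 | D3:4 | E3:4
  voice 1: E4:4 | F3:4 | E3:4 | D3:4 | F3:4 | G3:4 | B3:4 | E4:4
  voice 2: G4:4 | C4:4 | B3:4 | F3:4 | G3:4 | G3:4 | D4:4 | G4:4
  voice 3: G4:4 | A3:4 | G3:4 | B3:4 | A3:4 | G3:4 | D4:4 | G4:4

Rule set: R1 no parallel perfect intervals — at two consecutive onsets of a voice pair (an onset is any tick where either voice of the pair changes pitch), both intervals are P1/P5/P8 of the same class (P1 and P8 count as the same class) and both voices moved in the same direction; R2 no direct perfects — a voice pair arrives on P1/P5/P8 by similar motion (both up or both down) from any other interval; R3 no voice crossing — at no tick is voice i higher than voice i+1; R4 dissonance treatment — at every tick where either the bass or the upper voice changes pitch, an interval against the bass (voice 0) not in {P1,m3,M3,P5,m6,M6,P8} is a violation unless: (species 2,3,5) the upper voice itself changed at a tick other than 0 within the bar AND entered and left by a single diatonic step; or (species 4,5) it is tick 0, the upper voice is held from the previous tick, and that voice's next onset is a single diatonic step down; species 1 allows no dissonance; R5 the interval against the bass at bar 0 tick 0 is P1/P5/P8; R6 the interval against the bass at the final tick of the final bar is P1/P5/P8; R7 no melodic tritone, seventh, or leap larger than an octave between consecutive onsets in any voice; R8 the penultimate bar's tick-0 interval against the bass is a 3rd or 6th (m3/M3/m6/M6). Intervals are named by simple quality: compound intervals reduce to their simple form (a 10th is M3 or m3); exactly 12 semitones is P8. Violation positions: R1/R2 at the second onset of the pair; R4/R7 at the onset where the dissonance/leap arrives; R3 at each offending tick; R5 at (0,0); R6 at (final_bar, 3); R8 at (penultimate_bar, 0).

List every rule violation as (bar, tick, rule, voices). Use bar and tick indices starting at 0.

bar 0: v0=E3 v1=E4 v2=G4 v3=G4 downbeat m3
bar 1: v0=D3 v1=F3 v2=C4 v3=A3 downbeat P5
bar 2: v0=C3 v1=E3 v2=B3 v3=G3 downbeat P5
bar 3: v0=B2 v1=D3 v2=F3 v3=B3 downbeat P8
bar 4: v0=A2 v1=F3 v2=G3 v3=A3 downbeat P8
bar 5: v0=C3 v1=G3 v2=G3 v3=G3 downbeat P5
bar 6: v0=D3 v1=B3 v2=D4 v3=D4 downbeat P8
bar 7: v0=E3 v1=E4 v2=G4 v3=G4 downbeat m3
  -> R5 @ bar 0 tick 0 v(0, 2): opens on m3
  -> R5 @ bar 0 tick 0 v(0, 3): opens on m3
  -> R2 @ bar 1 tick 0 v(0, 3): E3/G4 m3 -> D3/A3 P5 similar
  -> R2 @ bar 1 tick 0 v(1, 2): E4/G4 m3 -> F3/C4 P5 similar
  -> R3 @ bar 1 tick 0 v(2, 3): C4 above A3
  -> R4 @ bar 1 tick 0 v(0, 2): D3/C4 m7 untreated
  -> R7 @ bar 1 tick 0 v(1,): E4->F3 leap 11st
  -> R7 @ bar 1 tick 0 v(3,): G4->A3 leap 10st
  -> R3 @ bar 1 tick 1 v(2, 3): C4 above A3
  -> R3 @ bar 1 tick 2 v(2, 3): C4 above A3
  -> R3 @ bar 1 tick 3 v(2, 3): C4 above A3
  -> R1 @ bar 2 tick 0 v(0, 3): D3/A3 P5 -> C3/G3 P5 similar
  -> R1 @ bar 2 tick 0 v(1, 2): F3/C4 P5 -> E3/B3 P5 similar
  -> R3 @ bar 2 tick 0 v(2, 3): B3 above G3
  -> R4 @ bar 2 tick 0 v(0, 2): C3/B3 M7 untreated
  -> R3 @ bar 2 tick 1 v(2, 3): B3 above G3
  -> R3 @ bar 2 tick 2 v(2, 3): B3 above G3
  -> R3 @ bar 2 tick 3 v(2, 3): B3 above G3
  -> R4 @ bar 3 tick 0 v(0, 2): B2/F3 TT untreated
  -> R7 @ bar 3 tick 0 v(2,): B3->F3 leap 6st
  -> R1 @ bar 4 tick 0 v(0, 3): B2/B3 P8 -> A2/A3 P8 similar
  -> R4 @ bar 4 tick 0 v(0, 2): A2/G3 m7 untreated
  -> R2 @ bar 5 tick 0 v(0, 1): A2/F3 m6 -> C3/G3 P5 similar
  -> R1 @ bar 6 tick 0 v(2, 3): G3/G3 P1 -> D4/D4 P1 similar
  -> R2 @ bar 6 tick 0 v(0, 2): C3/G3 P5 -> D3/D4 P8 similar
  -> R2 @ bar 6 tick 0 v(0, 3): C3/G3 P5 -> D3/D4 P8 similar
  -> R8 @ bar 6 tick 0 v(0, 2): penult P8 not 3rd/6th
  -> R8 @ bar 6 tick 0 v(0, 3): penult P8 not 3rd/6th
  -> R1 @ bar 7 tick 0 v(2, 3): D4/D4 P1 -> G4/G4 P1 similar
  -> R2 @ bar 7 tick 0 v(0, 1): D3/B3 M6 -> E3/E4 P8 similar
  -> R6 @ bar 7 tick 3 v(0, 2): closes on m3
  -> R6 @ bar 7 tick 3 v(0, 3): closes on m3

(0, 0, R5, (0, 2))
(0, 0, R5, (0, 3))
(1, 0, R2, (0, 3))
(1, 0, R2, (1, 2))
(1, 0, R3, (2, 3))
(1, 0, R4, (0, 2))
(1, 0, R7, (1,))
(1, 0, R7, (3,))
(1, 1, R3, (2, 3))
(1, 2, R3, (2, 3))
(1, 3, R3, (2, 3))
(2, 0, R1, (0, 3))
(2, 0, R1, (1, 2))
(2, 0, R3, (2, 3))
(2, 0, R4, (0, 2))
(2, 1, R3, (2, 3))
(2, 2, R3, (2, 3))
(2, 3, R3, (2, 3))
(3, 0, R4, (0, 2))
(3, 0, R7, (2,))
(4, 0, R1, (0, 3))
(4, 0, R4, (0, 2))
(5, 0, R2, (0, 1))
(6, 0, R1, (2, 3))
(6, 0, R2, (0, 2))
(6, 0, R2, (0, 3))
(6, 0, R8, (0, 2))
(6, 0, R8, (0, 3))
(7, 0, R1, (2, 3))
(7, 0, R2, (0, 1))
(7, 3, R6, (0, 2))
(7, 3, R6, (0, 3))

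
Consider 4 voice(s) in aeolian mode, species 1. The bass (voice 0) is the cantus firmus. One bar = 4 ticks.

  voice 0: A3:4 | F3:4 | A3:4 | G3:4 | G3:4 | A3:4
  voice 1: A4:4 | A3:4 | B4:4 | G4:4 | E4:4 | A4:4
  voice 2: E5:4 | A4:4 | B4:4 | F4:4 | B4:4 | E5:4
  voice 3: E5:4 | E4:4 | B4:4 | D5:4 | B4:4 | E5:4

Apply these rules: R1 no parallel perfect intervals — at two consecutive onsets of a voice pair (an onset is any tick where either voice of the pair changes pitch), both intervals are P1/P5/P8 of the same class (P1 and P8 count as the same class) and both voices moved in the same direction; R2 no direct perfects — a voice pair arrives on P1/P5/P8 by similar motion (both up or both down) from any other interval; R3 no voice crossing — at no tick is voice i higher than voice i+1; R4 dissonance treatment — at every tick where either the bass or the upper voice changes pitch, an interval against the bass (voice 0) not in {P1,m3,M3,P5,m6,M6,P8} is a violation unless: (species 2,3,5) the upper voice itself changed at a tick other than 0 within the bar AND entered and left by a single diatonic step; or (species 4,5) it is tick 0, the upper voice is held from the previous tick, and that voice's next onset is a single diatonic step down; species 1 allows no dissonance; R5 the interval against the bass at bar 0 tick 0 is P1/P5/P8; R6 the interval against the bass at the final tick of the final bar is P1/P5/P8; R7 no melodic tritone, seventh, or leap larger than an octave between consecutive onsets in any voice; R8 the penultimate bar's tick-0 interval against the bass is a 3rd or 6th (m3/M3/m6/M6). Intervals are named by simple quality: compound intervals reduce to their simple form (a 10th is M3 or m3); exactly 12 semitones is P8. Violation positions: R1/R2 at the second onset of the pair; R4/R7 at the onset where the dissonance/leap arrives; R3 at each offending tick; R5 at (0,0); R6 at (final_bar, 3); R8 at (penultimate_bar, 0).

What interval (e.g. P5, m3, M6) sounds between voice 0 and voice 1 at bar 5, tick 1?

P8

voice 0=A3 voice 1=A4 -> P8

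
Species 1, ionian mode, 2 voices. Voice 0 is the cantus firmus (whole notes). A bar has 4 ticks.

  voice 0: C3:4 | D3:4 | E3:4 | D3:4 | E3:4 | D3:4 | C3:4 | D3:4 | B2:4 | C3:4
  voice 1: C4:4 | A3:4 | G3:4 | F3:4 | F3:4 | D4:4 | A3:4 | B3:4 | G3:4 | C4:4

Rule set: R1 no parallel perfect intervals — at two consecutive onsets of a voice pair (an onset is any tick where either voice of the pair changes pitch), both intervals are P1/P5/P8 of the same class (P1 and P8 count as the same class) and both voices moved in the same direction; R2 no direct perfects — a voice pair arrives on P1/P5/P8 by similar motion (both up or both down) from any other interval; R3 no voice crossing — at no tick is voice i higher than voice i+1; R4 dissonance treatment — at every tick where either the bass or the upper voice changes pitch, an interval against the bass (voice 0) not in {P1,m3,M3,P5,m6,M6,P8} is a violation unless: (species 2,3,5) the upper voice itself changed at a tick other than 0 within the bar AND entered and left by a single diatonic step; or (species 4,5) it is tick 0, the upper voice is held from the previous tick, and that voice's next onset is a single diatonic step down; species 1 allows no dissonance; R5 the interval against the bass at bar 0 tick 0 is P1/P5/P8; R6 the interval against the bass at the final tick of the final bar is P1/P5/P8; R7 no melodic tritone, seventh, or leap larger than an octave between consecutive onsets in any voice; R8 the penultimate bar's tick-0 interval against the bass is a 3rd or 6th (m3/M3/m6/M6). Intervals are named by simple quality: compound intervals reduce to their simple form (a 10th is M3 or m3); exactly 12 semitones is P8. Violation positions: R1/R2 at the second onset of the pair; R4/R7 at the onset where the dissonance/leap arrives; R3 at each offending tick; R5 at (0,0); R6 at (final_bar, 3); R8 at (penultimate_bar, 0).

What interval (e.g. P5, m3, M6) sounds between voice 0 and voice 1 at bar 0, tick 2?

voice 0=C3 voice 1=C4 -> P8

P8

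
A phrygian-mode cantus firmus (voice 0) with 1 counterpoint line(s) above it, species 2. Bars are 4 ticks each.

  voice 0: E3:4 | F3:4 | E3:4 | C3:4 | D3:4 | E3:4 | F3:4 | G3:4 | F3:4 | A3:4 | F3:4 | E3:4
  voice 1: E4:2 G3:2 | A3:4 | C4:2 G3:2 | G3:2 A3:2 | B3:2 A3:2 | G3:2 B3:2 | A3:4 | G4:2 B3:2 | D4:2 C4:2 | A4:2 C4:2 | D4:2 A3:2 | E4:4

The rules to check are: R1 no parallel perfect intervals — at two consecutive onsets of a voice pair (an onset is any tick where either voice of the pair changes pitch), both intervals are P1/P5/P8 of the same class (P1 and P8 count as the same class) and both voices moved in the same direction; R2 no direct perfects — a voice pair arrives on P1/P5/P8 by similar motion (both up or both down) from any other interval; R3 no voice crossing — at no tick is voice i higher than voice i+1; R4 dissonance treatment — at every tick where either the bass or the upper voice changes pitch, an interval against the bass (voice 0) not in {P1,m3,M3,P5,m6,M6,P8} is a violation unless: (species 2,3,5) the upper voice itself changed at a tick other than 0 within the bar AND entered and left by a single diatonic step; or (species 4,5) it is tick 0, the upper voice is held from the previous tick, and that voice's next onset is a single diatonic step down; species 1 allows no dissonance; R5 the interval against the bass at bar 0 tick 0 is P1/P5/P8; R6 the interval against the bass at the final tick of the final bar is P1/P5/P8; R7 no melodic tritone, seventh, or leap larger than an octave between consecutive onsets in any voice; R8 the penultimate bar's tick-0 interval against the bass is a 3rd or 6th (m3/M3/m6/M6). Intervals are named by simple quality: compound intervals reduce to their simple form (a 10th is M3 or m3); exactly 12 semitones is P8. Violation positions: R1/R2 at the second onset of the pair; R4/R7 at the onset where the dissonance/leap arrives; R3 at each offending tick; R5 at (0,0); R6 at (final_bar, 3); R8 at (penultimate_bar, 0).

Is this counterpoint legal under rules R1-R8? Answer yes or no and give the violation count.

No (3 violations)

bar 0: v0=E3 v1=E4 (P8)
bar 1: v0=F3 v1=A3 (M3)
bar 2: v0=E3 v1=C4 (m6)
bar 3: v0=C3 v1=G3 (P5)
bar 4: v0=D3 v1=B3 (M6)
bar 5: v0=E3 v1=G3 (m3)
bar 6: v0=F3 v1=A3 (M3)
bar 7: v0=G3 v1=G4 (P8)
bar 8: v0=F3 v1=D4 (M6)
bar 9: v0=A3 v1=A4 (P8)
bar 10: v0=F3 v1=D4 (M6)
bar 11: v0=E3 v1=E4 (P8)
  R2 @ bar7.0: F3/A3 M3 -> G3/G4 P8 similar
  R7 @ bar7.0: A3->G4 leap 10st
  R2 @ bar9.0: F3/C4 P5 -> A3/A4 P8 similar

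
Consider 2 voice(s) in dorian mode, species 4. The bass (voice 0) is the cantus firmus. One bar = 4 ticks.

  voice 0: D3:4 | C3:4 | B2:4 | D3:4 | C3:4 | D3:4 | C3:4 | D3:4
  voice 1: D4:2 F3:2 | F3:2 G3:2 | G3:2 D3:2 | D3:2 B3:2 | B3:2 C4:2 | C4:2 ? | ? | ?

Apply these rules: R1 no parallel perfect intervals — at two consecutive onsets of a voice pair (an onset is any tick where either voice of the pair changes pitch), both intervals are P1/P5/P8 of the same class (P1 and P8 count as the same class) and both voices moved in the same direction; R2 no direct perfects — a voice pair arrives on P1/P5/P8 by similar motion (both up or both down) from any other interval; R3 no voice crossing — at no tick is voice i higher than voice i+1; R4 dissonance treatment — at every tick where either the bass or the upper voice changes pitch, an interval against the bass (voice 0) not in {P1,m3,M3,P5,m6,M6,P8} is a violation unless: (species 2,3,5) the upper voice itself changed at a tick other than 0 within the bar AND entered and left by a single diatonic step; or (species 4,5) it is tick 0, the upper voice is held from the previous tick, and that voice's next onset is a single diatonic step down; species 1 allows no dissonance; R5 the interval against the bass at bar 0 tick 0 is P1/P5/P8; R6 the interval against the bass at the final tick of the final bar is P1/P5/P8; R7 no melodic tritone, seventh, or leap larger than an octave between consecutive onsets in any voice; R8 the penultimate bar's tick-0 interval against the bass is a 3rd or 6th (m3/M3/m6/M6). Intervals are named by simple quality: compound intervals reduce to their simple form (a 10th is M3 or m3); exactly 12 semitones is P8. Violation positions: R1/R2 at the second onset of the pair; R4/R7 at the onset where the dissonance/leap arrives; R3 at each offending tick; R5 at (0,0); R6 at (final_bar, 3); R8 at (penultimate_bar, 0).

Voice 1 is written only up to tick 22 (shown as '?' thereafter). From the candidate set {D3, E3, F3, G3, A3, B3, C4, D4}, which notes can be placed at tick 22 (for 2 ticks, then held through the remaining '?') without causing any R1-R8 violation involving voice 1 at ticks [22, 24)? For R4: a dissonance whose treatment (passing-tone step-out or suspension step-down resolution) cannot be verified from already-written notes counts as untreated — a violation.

D3: violates R7
E3: violates R4
F3: legal
G3: violates R4
A3: legal
B3: legal
C4: legal
D4: legal

{A3, B3, C4, D4, F3}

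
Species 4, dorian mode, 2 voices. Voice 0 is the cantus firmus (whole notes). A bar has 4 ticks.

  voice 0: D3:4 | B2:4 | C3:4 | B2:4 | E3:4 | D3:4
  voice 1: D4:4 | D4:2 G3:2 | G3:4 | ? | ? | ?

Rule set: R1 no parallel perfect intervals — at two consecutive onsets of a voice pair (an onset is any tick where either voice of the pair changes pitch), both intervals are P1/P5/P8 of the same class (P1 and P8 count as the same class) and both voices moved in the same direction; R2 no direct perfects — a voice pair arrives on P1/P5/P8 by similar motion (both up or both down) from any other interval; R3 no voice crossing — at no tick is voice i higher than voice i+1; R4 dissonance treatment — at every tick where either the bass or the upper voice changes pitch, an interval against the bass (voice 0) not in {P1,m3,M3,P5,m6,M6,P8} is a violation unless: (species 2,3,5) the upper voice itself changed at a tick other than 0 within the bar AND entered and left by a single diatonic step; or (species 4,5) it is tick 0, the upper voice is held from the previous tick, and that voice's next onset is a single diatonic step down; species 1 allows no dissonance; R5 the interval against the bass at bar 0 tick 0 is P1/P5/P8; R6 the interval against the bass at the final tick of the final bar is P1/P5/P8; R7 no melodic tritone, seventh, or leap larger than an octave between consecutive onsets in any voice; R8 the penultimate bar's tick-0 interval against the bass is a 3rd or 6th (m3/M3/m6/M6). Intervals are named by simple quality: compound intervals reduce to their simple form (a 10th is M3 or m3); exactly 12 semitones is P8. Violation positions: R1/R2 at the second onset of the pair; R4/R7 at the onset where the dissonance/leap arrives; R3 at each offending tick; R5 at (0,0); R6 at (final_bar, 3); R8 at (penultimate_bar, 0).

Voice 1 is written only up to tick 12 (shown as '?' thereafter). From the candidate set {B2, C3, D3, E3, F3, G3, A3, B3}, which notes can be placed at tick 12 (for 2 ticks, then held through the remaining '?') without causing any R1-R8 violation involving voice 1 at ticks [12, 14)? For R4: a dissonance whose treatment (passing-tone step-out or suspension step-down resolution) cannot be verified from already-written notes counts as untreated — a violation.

B2: violates R2
C3: violates R4
D3: legal
E3: violates R4
F3: violates R4
G3: legal
A3: violates R4
B3: legal

{B3, D3, G3}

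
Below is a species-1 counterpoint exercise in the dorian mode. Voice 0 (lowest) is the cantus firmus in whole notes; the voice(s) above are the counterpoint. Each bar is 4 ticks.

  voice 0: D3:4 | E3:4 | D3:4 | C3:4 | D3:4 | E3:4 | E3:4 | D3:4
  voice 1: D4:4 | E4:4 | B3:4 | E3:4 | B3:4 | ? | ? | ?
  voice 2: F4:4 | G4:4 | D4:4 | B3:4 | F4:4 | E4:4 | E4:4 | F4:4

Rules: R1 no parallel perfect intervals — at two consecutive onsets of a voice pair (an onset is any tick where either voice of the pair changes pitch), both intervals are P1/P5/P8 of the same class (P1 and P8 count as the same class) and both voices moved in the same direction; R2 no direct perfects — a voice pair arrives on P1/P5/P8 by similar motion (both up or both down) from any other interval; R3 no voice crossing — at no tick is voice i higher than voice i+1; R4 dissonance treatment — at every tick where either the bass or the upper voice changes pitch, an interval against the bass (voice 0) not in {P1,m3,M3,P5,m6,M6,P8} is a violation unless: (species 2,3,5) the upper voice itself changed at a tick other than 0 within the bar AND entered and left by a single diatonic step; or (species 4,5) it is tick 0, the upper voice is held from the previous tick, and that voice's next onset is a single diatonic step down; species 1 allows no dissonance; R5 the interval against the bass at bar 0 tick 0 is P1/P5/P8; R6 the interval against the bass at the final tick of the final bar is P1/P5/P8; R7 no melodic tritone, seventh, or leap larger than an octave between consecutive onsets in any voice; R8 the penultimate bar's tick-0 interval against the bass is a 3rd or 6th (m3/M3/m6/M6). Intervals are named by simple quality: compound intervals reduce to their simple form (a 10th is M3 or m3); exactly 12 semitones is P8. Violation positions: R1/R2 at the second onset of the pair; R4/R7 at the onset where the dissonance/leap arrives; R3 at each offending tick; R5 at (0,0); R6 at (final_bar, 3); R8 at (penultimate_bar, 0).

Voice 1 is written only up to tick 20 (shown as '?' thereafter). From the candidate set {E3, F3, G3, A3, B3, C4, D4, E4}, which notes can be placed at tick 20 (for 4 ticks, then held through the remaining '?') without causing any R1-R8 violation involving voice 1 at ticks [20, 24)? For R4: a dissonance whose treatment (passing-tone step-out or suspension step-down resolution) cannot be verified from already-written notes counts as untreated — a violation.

{B3, C4, G3}

E3: violates R2
F3: violates R4,R7
G3: legal
A3: violates R2,R4
B3: legal
C4: legal
D4: violates R4
E4: violates R2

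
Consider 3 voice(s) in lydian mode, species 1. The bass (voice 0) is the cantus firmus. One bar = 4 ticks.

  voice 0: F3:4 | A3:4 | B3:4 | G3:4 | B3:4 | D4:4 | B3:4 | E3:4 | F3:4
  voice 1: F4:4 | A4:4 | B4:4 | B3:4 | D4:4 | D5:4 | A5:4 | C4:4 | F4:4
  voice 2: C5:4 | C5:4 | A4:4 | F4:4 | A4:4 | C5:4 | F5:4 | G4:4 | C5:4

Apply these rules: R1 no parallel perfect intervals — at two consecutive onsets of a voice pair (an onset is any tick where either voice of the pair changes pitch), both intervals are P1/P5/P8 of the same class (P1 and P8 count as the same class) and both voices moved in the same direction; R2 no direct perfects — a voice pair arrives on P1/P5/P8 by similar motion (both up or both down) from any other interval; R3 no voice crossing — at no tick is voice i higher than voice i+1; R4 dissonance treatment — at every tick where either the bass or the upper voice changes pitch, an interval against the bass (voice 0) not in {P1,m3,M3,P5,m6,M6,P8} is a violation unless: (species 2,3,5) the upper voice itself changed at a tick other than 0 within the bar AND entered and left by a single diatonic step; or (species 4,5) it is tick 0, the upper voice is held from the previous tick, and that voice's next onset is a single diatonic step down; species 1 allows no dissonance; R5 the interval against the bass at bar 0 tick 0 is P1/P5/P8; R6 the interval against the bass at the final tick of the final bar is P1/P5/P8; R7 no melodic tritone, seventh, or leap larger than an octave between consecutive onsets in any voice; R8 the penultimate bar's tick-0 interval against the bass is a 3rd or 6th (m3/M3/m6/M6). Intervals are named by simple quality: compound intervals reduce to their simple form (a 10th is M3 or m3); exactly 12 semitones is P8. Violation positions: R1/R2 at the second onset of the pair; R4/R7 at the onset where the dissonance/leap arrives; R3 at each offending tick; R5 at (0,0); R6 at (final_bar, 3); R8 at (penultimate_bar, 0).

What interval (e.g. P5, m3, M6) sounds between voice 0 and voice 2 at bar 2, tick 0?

m7

voice 0=B3 voice 2=A4 -> m7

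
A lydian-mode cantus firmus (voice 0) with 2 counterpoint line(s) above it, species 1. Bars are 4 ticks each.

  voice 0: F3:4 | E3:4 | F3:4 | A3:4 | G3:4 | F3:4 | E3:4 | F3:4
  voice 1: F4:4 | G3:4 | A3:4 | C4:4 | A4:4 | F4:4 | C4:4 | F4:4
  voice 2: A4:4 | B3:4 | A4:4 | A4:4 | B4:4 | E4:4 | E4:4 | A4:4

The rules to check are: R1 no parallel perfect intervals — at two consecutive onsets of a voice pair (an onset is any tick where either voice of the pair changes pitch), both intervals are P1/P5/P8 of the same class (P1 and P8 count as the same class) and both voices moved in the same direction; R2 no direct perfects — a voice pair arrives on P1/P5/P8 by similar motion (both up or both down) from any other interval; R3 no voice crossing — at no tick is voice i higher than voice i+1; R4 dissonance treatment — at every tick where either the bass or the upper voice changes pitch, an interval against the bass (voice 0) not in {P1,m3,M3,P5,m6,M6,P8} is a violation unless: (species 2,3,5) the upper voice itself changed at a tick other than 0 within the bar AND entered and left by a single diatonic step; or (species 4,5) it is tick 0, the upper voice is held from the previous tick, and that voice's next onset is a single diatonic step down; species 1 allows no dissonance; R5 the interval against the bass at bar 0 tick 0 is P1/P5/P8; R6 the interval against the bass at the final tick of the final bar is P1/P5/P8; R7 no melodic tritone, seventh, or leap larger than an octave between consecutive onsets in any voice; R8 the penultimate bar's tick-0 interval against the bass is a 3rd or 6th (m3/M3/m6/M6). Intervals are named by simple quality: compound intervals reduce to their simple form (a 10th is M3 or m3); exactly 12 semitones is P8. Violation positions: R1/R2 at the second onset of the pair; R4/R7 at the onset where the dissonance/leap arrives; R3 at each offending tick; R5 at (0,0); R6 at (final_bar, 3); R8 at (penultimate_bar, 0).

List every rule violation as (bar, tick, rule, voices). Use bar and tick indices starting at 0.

(0, 0, R5, (0, 2))
(1, 0, R2, (0, 2))
(1, 0, R7, (1,))
(1, 0, R7, (2,))
(2, 0, R2, (1, 2))
(2, 0, R7, (2,))
(4, 0, R4, (0, 1))
(5, 0, R2, (0, 1))
(5, 0, R3, (1, 2))
(5, 0, R4, (0, 2))
(5, 1, R3, (1, 2))
(5, 2, R3, (1, 2))
(5, 3, R3, (1, 2))
(6, 0, R8, (0, 2))
(7, 0, R2, (0, 1))
(7, 3, R6, (0, 2))

bar 0: v0=F3 v1=F4 v2=A4 downbeat M3
bar 1: v0=E3 v1=G3 v2=B3 downbeat P5
bar 2: v0=F3 v1=A3 v2=A4 downbeat M3
bar 3: v0=A3 v1=C4 v2=A4 downbeat P8
bar 4: v0=G3 v1=A4 v2=B4 downbeat M3
bar 5: v0=F3 v1=F4 v2=E4 downbeat M7
bar 6: v0=E3 v1=C4 v2=E4 downbeat P8
bar 7: v0=F3 v1=F4 v2=A4 downbeat M3
  -> R5 @ bar 0 tick 0 v(0, 2): opens on M3
  -> R2 @ bar 1 tick 0 v(0, 2): F3/A4 M3 -> E3/B3 P5 similar
  -> R7 @ bar 1 tick 0 v(1,): F4->G3 leap 10st
  -> R7 @ bar 1 tick 0 v(2,): A4->B3 leap 10st
  -> R2 @ bar 2 tick 0 v(1, 2): G3/B3 M3 -> A3/A4 P8 similar
  -> R7 @ bar 2 tick 0 v(2,): B3->A4 leap 10st
  -> R4 @ bar 4 tick 0 v(0, 1): G3/A4 M2 untreated
  -> R2 @ bar 5 tick 0 v(0, 1): G3/A4 M2 -> F3/F4 P8 similar
  -> R3 @ bar 5 tick 0 v(1, 2): F4 above E4
  -> R4 @ bar 5 tick 0 v(0, 2): F3/E4 M7 untreated
  -> R3 @ bar 5 tick 1 v(1, 2): F4 above E4
  -> R3 @ bar 5 tick 2 v(1, 2): F4 above E4
  -> R3 @ bar 5 tick 3 v(1, 2): F4 above E4
  -> R8 @ bar 6 tick 0 v(0, 2): penult P8 not 3rd/6th
  -> R2 @ bar 7 tick 0 v(0, 1): E3/C4 m6 -> F3/F4 P8 similar
  -> R6 @ bar 7 tick 3 v(0, 2): closes on M3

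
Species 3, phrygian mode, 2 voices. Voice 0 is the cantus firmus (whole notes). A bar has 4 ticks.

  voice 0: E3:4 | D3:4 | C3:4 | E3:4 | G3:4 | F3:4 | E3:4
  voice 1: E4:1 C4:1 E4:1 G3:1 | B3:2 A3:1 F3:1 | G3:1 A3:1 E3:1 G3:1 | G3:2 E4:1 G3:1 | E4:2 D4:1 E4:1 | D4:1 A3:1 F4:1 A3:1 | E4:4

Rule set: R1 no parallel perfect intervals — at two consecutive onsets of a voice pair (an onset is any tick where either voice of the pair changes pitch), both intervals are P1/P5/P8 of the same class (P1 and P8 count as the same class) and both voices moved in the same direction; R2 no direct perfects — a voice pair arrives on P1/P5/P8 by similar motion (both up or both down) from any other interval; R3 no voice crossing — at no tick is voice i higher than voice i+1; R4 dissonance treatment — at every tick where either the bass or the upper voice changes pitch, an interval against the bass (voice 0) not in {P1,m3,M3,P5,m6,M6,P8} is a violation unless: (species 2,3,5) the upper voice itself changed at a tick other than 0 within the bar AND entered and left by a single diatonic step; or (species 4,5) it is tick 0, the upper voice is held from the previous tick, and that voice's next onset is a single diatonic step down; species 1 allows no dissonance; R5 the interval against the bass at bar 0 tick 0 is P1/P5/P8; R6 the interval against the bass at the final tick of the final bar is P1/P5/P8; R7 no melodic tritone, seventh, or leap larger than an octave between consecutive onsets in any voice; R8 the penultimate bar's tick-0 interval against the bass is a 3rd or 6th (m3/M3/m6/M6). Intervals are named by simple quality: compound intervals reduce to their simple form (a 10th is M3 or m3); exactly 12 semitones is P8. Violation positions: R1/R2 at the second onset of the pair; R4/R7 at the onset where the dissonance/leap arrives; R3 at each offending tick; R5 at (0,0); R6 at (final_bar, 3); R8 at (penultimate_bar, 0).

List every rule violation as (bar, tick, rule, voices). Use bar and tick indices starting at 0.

No violations across 7 bars (E3..E3 vs E4..E4).

bar 0: v0=E3 v1=E4 downbeat P8
bar 1: v0=D3 v1=B3 downbeat M6
bar 2: v0=C3 v1=G3 downbeat P5
bar 3: v0=E3 v1=G3 downbeat m3
bar 4: v0=G3 v1=E4 downbeat M6
bar 5: v0=F3 v1=D4 downbeat M6
bar 6: v0=E3 v1=E4 downbeat P8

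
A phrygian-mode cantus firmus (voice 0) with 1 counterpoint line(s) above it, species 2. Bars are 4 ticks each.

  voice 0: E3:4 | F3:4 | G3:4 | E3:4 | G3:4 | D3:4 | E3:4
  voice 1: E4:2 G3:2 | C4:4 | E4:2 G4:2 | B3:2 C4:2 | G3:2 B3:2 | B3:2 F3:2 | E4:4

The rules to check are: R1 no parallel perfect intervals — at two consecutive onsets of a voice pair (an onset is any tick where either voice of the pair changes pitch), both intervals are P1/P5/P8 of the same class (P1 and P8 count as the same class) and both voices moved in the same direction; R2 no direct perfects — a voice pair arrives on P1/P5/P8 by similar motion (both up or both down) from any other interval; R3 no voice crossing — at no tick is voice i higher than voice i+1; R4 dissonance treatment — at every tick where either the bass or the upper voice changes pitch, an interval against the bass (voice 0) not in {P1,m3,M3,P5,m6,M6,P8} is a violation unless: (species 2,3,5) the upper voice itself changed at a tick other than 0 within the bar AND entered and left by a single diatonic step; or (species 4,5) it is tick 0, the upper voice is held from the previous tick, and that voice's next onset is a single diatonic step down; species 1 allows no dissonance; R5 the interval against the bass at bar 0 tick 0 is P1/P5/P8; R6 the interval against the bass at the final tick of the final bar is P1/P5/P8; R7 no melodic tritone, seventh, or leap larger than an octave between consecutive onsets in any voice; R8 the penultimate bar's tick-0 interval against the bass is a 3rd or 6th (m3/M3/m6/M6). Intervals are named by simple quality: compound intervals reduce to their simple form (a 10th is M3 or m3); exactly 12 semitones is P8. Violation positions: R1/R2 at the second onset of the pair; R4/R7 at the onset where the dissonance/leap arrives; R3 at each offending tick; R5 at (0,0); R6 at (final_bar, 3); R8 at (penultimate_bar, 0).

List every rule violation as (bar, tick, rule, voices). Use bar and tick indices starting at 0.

(1, 0, R2, (0, 1))
(3, 0, R2, (0, 1))
(5, 2, R7, (1,))
(6, 0, R2, (0, 1))
(6, 0, R7, (1,))

bar 0: v0=E3 v1=E4 downbeat P8
bar 1: v0=F3 v1=C4 downbeat P5
bar 2: v0=G3 v1=E4 downbeat M6
bar 3: v0=E3 v1=B3 downbeat P5
bar 4: v0=G3 v1=G3 downbeat P1
bar 5: v0=D3 v1=B3 downbeat M6
bar 6: v0=E3 v1=E4 downbeat P8
  -> R2 @ bar 1 tick 0 v(0, 1): E3/G3 m3 -> F3/C4 P5 similar
  -> R2 @ bar 3 tick 0 v(0, 1): G3/G4 P8 -> E3/B3 P5 similar
  -> R7 @ bar 5 tick 2 v(1,): B3->F3 leap 6st
  -> R2 @ bar 6 tick 0 v(0, 1): D3/F3 m3 -> E3/E4 P8 similar
  -> R7 @ bar 6 tick 0 v(1,): F3->E4 leap 11st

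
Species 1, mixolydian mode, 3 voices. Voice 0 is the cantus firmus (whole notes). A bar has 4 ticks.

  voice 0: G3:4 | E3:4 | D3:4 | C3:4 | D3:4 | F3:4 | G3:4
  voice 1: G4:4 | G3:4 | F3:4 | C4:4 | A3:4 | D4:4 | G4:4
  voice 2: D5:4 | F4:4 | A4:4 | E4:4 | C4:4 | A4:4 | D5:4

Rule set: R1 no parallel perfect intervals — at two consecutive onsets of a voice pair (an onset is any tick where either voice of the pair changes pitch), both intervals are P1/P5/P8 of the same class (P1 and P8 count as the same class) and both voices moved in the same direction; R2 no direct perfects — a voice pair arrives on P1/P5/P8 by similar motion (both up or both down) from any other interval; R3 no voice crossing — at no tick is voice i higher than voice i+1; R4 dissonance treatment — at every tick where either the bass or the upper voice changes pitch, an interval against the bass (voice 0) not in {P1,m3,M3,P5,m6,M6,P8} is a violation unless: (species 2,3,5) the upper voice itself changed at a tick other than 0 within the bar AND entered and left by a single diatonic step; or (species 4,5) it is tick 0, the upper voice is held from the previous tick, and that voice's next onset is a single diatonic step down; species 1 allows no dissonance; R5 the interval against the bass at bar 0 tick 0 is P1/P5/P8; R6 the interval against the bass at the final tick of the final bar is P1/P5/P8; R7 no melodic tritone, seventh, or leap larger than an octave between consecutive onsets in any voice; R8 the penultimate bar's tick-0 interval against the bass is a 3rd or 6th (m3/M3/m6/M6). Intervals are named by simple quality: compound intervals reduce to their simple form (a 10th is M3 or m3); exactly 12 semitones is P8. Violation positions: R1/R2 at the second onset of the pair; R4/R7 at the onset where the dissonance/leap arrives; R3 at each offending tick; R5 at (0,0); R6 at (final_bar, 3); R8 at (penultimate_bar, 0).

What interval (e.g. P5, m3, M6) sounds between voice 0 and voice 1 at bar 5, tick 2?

M6

voice 0=F3 voice 1=D4 -> M6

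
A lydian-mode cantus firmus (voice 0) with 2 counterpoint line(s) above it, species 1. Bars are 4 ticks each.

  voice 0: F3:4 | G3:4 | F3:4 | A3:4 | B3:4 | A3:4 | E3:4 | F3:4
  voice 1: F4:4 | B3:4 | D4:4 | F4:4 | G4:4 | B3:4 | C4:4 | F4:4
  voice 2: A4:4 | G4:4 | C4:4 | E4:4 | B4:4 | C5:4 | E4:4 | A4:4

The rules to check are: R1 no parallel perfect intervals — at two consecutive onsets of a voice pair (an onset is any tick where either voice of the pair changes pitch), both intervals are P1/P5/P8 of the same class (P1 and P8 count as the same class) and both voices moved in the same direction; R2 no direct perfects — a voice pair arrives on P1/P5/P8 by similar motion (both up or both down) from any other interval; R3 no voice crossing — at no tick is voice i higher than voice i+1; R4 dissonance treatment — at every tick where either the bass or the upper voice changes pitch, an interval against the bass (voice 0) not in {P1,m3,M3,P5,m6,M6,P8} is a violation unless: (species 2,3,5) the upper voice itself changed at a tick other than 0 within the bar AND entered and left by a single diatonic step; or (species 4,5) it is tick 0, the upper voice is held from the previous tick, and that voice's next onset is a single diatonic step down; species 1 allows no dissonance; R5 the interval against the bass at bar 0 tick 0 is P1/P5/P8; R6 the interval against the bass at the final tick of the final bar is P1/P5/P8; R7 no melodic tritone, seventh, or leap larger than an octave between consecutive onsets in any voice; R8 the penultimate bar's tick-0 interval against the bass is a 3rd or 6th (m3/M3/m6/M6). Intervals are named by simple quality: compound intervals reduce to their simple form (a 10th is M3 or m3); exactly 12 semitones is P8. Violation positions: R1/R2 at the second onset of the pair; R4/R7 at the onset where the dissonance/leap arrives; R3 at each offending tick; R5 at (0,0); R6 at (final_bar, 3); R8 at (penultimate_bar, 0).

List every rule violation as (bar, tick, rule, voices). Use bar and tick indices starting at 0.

bar 0: v0=F3 v1=F4 v2=A4 downbeat M3
bar 1: v0=G3 v1=B3 v2=G4 downbeat P8
bar 2: v0=F3 v1=D4 v2=C4 downbeat P5
bar 3: v0=A3 v1=F4 v2=E4 downbeat P5
bar 4: v0=B3 v1=G4 v2=B4 downbeat P8
bar 5: v0=A3 v1=B3 v2=C5 downbeat m3
bar 6: v0=E3 v1=C4 v2=E4 downbeat P8
bar 7: v0=F3 v1=F4 v2=A4 downbeat M3
  -> R5 @ bar 0 tick 0 v(0, 2): opens on M3
  -> R7 @ bar 1 tick 0 v(1,): F4->B3 leap 6st
  -> R2 @ bar 2 tick 0 v(0, 2): G3/G4 P8 -> F3/C4 P5 similar
  -> R3 @ bar 2 tick 0 v(1, 2): D4 above C4
  -> R3 @ bar 2 tick 1 v(1, 2): D4 above C4
  -> R3 @ bar 2 tick 2 v(1, 2): D4 above C4
  -> R3 @ bar 2 tick 3 v(1, 2): D4 above C4
  -> R1 @ bar 3 tick 0 v(0, 2): F3/C4 P5 -> A3/E4 P5 similar
  -> R3 @ bar 3 tick 0 v(1, 2): F4 above E4
  -> R3 @ bar 3 tick 1 v(1, 2): F4 above E4
  -> R3 @ bar 3 tick 2 v(1, 2): F4 above E4
  -> R3 @ bar 3 tick 3 v(1, 2): F4 above E4
  -> R2 @ bar 4 tick 0 v(0, 2): A3/E4 P5 -> B3/B4 P8 similar
  -> R4 @ bar 5 tick 0 v(0, 1): A3/B3 M2 untreated
  -> R2 @ bar 6 tick 0 v(0, 2): A3/C5 m3 -> E3/E4 P8 similar
  -> R8 @ bar 6 tick 0 v(0, 2): penult P8 not 3rd/6th
  -> R2 @ bar 7 tick 0 v(0, 1): E3/C4 m6 -> F3/F4 P8 similar
  -> R6 @ bar 7 tick 3 v(0, 2): closes on M3

(0, 0, R5, (0, 2))
(1, 0, R7, (1,))
(2, 0, R2, (0, 2))
(2, 0, R3, (1, 2))
(2, 1, R3, (1, 2))
(2, 2, R3, (1, 2))
(2, 3, R3, (1, 2))
(3, 0, R1, (0, 2))
(3, 0, R3, (1, 2))
(3, 1, R3, (1, 2))
(3, 2, R3, (1, 2))
(3, 3, R3, (1, 2))
(4, 0, R2, (0, 2))
(5, 0, R4, (0, 1))
(6, 0, R2, (0, 2))
(6, 0, R8, (0, 2))
(7, 0, R2, (0, 1))
(7, 3, R6, (0, 2))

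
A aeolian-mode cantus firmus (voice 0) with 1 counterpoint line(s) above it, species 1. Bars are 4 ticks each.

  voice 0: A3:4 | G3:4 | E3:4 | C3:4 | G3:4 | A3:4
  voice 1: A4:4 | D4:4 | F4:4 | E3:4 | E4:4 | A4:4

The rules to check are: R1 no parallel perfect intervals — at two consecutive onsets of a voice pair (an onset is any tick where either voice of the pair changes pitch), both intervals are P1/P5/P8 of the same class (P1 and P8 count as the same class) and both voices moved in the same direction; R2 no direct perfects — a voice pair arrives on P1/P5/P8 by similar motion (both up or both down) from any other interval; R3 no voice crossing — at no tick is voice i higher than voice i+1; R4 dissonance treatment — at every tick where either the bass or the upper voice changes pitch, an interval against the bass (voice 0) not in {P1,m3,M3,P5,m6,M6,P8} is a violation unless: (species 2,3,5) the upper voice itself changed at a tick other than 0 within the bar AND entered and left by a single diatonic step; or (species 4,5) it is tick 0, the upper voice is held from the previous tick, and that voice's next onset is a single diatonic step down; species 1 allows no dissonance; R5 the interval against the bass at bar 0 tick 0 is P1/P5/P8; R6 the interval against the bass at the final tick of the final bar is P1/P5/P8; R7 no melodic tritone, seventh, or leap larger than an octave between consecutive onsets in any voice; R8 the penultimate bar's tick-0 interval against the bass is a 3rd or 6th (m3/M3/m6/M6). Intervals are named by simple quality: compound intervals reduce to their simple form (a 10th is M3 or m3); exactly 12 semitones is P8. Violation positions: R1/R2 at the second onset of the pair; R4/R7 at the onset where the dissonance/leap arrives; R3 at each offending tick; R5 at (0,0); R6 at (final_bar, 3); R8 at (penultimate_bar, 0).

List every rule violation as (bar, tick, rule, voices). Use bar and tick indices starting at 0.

(1, 0, R2, (0, 1))
(2, 0, R4, (0, 1))
(3, 0, R7, (1,))
(5, 0, R2, (0, 1))

bar 0: v0=A3 v1=A4 downbeat P8
bar 1: v0=G3 v1=D4 downbeat P5
bar 2: v0=E3 v1=F4 downbeat m2
bar 3: v0=C3 v1=E3 downbeat M3
bar 4: v0=G3 v1=E4 downbeat M6
bar 5: v0=A3 v1=A4 downbeat P8
  -> R2 @ bar 1 tick 0 v(0, 1): A3/A4 P8 -> G3/D4 P5 similar
  -> R4 @ bar 2 tick 0 v(0, 1): E3/F4 m2 untreated
  -> R7 @ bar 3 tick 0 v(1,): F4->E3 leap 13st
  -> R2 @ bar 5 tick 0 v(0, 1): G3/E4 M6 -> A3/A4 P8 similar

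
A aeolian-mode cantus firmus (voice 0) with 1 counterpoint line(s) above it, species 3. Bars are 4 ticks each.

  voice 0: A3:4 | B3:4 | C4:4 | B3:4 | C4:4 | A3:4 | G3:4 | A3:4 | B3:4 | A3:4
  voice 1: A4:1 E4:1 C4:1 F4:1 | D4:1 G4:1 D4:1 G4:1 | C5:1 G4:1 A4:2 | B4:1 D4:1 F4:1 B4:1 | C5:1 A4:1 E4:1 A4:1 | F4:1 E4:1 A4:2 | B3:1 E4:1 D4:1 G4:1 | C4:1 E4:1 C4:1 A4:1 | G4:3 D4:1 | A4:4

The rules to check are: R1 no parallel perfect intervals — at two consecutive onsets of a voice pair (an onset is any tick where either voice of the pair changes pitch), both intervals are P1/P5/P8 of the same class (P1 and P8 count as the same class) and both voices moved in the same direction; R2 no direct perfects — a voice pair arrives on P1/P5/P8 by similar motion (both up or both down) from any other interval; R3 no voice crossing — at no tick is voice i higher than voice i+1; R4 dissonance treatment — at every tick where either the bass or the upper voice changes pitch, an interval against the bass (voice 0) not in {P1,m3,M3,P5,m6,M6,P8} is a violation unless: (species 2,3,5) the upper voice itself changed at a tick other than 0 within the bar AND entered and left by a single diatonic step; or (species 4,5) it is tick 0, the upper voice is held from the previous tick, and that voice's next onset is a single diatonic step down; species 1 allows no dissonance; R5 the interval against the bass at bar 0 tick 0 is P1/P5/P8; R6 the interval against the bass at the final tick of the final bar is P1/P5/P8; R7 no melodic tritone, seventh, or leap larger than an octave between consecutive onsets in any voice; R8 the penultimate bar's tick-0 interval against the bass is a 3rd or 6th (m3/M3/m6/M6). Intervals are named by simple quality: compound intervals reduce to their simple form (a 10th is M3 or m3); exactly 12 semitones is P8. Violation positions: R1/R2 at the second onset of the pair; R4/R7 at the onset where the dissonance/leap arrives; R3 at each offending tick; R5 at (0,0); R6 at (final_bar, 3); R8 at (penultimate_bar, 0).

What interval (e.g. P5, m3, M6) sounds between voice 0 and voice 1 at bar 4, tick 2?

voice 0=C4 voice 1=E4 -> M3

M3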